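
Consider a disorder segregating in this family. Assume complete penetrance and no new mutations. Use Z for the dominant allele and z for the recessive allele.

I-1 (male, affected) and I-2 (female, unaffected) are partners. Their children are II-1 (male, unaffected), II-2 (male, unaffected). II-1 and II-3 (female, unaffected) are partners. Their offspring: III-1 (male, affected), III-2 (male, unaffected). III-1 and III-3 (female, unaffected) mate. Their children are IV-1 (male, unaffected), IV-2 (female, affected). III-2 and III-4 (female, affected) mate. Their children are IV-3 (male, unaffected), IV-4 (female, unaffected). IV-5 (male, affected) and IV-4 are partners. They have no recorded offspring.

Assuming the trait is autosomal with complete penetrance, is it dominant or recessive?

II-1 and II-3 are both unaffected yet have an affected child III-1. Under dominance, an affected child requires at least one affected parent, so the trait cannot be dominant.

recessive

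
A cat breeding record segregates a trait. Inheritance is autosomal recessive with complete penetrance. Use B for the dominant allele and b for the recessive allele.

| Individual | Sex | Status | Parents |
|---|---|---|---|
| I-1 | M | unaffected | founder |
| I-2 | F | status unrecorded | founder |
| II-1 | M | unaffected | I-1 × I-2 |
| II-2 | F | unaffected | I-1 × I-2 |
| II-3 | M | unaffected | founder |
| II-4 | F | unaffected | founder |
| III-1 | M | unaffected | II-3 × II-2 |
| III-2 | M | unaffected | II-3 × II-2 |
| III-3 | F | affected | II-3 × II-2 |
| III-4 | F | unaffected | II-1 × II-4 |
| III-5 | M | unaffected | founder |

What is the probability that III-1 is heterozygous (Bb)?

II-3 is unaffected so carries B and passed b to III-3 (bb), so II-3 is Bb.
II-2 is unaffected so carries B and passed b to III-3 (bb), so II-2 is Bb.
Their cross gives offspring ratios 1/4 BB : 1/2 Bb : 1/4 bb. Conditioning on III-1 being unaffected, P(Bb) = 1/2 / 3/4 = 2/3.

2/3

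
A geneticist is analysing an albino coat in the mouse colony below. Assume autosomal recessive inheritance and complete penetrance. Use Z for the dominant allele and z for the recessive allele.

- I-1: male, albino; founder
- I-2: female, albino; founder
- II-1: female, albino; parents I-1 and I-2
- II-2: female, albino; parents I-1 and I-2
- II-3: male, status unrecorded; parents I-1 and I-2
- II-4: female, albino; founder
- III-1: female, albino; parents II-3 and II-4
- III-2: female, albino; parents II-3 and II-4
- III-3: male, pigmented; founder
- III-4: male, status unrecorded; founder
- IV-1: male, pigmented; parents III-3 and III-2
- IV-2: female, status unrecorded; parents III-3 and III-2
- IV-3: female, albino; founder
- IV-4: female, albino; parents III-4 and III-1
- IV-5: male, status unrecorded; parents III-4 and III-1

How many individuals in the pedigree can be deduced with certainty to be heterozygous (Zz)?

1

Obligate heterozygotes: IV-1 is pigmented so carries Z and received z from III-2 (zz), so IV-1 is Zz.
Every other individual is either homozygous by phenotype or has at least one consistent homozygous assignment, so the count is 1.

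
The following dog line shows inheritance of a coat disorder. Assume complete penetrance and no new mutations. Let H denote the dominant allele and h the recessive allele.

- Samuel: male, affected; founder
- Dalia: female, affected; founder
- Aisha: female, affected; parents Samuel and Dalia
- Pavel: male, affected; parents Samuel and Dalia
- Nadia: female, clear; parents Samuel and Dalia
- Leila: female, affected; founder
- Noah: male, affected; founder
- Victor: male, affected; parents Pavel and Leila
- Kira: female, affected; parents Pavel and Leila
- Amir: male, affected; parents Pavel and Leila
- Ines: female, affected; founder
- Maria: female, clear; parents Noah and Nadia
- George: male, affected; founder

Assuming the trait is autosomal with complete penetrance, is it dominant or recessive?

Samuel and Dalia are both affected yet have a clear child Nadia. Under a recessive model two affected parents are homozygous and every child would be affected, so the trait cannot be recessive.

dominant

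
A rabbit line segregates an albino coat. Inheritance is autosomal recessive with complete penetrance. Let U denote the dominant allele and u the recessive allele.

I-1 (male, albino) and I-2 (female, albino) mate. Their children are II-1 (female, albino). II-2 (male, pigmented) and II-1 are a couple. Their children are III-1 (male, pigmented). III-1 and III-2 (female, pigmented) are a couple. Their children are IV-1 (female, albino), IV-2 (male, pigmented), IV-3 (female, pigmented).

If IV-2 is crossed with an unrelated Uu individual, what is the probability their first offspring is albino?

1/6

III-1 is pigmented so carries U and received u from II-1 (uu), so III-1 is Uu.
III-2 is pigmented so carries U and passed u to IV-1 (uu), so III-2 is Uu.
IV-2 is a pigmented offspring of III-1 (Uu) × III-2 (Uu), whose cross gives 1/4 UU : 1/2 Uu : 1/4 uu; conditioning on being pigmented, IV-2 is UU with probability 1/3, Uu with probability 2/3.
Summing over parental genotype combinations, P(offspring is albino) = 2/3·1/4 = 1/6.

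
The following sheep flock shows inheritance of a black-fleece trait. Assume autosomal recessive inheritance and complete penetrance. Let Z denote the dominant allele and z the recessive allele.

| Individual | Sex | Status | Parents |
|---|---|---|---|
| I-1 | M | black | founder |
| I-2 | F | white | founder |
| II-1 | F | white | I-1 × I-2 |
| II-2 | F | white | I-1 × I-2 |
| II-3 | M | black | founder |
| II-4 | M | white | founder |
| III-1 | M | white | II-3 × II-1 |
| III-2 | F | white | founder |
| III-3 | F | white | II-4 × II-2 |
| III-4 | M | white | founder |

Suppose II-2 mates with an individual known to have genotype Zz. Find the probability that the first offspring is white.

3/4

II-2 is white so carries Z and received z from I-1 (zz), so II-2 is Zz.
The cross gives 1/4 ZZ : 1/2 Zz : 1/4 zz, so P(offspring is white) = 3/4.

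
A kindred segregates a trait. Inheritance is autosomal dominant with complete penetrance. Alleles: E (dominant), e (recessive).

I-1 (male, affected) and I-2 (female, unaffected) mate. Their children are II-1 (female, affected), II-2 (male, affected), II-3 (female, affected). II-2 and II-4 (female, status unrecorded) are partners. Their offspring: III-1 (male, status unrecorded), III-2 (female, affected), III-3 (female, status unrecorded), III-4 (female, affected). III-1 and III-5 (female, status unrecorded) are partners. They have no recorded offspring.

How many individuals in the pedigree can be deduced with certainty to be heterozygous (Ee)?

3

Obligate heterozygotes: II-1 is affected so carries E and received e from I-2 (ee), so II-1 is Ee; II-2 is affected so carries E and received e from I-2 (ee), so II-2 is Ee; II-3 is affected so carries E and received e from I-2 (ee), so II-3 is Ee.
Every other individual is either homozygous by phenotype or has at least one consistent homozygous assignment, so the count is 3.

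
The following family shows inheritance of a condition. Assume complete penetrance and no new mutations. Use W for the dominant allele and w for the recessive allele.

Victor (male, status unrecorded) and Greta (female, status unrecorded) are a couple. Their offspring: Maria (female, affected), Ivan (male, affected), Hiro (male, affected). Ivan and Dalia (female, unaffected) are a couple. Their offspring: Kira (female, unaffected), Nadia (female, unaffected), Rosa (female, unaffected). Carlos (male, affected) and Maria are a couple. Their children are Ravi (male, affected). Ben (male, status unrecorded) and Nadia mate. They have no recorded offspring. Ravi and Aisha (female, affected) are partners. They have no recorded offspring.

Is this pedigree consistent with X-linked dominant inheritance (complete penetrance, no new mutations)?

No

Under X-linked dominant, Kira (unaffected, female) cannot arise from Ivan (affected) × Dalia (unaffected).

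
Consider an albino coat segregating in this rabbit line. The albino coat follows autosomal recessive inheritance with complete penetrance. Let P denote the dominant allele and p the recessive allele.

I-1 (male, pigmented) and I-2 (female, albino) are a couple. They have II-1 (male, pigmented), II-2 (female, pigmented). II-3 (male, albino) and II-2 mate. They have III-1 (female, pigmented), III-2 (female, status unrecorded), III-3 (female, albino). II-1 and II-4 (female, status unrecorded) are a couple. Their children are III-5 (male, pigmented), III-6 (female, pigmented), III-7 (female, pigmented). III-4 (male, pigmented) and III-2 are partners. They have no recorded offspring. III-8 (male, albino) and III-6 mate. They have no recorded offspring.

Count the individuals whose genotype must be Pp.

3

Obligate heterozygotes: II-1 is pigmented so carries P and received p from I-2 (pp), so II-1 is Pp; II-2 is pigmented so carries P and received p from I-2 (pp), so II-2 is Pp; III-1 is pigmented so carries P and received p from II-3 (pp), so III-1 is Pp.
Every other individual is either homozygous by phenotype or has at least one consistent homozygous assignment, so the count is 3.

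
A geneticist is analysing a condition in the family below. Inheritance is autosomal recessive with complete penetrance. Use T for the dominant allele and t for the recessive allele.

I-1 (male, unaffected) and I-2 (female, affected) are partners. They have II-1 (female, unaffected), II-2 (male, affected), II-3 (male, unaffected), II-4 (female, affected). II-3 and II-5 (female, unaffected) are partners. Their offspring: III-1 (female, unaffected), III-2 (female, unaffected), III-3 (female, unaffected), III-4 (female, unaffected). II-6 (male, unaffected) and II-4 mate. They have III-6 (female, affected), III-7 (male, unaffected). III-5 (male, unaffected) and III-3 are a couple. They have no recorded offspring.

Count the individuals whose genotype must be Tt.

5

Obligate heterozygotes: I-1 is unaffected so carries T and passed t to II-2 (tt), so I-1 is Tt; II-1 is unaffected so carries T and received t from I-2 (tt), so II-1 is Tt; II-3 is unaffected so carries T and received t from I-2 (tt), so II-3 is Tt; II-6 is unaffected so carries T and passed t to III-6 (tt), so II-6 is Tt; III-7 is unaffected so carries T and received t from II-4 (tt), so III-7 is Tt.
Every other individual is either homozygous by phenotype or has at least one consistent homozygous assignment, so the count is 5.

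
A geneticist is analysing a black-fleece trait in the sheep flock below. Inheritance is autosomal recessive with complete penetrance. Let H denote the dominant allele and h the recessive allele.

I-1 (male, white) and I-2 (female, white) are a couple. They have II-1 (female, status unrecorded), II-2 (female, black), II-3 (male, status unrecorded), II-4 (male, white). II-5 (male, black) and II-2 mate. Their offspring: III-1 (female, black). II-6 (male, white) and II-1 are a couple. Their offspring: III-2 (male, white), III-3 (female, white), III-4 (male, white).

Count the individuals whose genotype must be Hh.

Obligate heterozygotes: I-1 is white so carries H and passed h to II-2 (hh), so I-1 is Hh; I-2 is white so carries H and passed h to II-2 (hh), so I-2 is Hh.
Every other individual is either homozygous by phenotype or has at least one consistent homozygous assignment, so the count is 2.

2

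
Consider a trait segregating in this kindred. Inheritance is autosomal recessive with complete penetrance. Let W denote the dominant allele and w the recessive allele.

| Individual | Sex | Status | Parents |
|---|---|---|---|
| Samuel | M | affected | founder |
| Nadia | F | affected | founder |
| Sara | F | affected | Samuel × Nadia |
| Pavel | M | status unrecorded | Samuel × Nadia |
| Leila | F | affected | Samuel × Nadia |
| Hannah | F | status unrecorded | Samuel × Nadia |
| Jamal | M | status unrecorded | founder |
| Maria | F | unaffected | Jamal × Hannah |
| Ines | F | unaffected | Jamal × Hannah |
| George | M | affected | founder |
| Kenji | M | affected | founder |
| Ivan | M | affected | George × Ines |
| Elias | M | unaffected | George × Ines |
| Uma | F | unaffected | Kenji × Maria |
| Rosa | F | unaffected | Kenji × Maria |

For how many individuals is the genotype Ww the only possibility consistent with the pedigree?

Obligate heterozygotes: Maria is unaffected so carries W and received w from Hannah (ww), so Maria is Ww; Ines is unaffected so carries W and received w from Hannah (ww), so Ines is Ww; Elias is unaffected so carries W and received w from George (ww), so Elias is Ww; Uma is unaffected so carries W and received w from Kenji (ww), so Uma is Ww; Rosa is unaffected so carries W and received w from Kenji (ww), so Rosa is Ww.
Every other individual is either homozygous by phenotype or has at least one consistent homozygous assignment, so the count is 5.

5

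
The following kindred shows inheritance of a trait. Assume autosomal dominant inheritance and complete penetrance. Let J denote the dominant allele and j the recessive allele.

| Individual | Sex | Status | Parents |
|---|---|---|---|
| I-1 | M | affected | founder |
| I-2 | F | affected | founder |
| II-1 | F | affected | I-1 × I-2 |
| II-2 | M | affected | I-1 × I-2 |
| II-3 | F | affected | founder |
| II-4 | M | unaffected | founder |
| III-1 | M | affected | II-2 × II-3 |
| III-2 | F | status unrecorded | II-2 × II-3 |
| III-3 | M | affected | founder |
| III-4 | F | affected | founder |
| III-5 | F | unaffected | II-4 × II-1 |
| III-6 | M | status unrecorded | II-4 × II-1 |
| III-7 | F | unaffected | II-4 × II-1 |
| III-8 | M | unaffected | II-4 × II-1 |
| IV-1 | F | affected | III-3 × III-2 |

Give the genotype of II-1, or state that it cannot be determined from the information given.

Jj

From phenotype alone, II-1 is JJ or Jj.
II-1 is affected so carries J and passed j to III-5 (jj), so II-1 is Jj.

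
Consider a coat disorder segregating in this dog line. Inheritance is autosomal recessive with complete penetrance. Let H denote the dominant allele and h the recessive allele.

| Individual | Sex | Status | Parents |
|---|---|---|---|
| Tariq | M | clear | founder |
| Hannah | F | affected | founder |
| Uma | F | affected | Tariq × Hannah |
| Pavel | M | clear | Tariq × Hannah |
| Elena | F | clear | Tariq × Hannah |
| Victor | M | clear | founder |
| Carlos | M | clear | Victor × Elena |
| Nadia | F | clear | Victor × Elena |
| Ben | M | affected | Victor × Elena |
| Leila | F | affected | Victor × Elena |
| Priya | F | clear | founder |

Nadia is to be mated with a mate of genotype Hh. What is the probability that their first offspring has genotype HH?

1/3

Victor is clear so carries H and passed h to Ben (hh), so Victor is Hh.
Elena is clear so carries H and received h from Hannah (hh), so Elena is Hh.
Nadia is a clear offspring of Victor (Hh) × Elena (Hh), whose cross gives 1/4 HH : 1/2 Hh : 1/4 hh; conditioning on being clear, Nadia is HH with probability 1/3, Hh with probability 2/3.
Summing over parental genotype combinations, P(offspring has genotype HH) = 1/3·1/2 + 2/3·1/4 = 1/3.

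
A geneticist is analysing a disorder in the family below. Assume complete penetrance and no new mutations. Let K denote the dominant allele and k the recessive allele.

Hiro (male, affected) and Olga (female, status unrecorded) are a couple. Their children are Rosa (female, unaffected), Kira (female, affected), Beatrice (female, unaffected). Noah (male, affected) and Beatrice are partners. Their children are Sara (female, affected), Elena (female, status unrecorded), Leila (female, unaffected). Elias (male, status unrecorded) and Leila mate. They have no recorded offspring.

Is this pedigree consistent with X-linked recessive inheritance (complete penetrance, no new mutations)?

A consistent assignment under X-linked recessive exists: Hiro X^k Y, Olga X^K X^k, Rosa X^K X^k, Kira X^k X^k, Beatrice X^K X^k, Noah X^k Y, Sara X^k X^k, Elena X^K X^k, Leila X^K X^k, Elias X^K Y.
In this assignment every recorded phenotype matches its genotype and every non-founder's genotype is obtainable from its parents' genotypes, so the pedigree is consistent.

Yes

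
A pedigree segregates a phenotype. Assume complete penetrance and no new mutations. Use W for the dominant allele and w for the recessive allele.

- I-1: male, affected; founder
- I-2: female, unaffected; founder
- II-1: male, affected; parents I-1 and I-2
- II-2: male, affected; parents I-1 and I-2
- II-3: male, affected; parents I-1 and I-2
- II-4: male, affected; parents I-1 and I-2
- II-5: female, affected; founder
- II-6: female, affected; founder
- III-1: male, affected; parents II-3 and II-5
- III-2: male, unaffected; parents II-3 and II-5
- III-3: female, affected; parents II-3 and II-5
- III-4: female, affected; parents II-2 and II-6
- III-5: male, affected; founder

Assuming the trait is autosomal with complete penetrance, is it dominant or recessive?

II-3 and II-5 are both affected yet have an unaffected child III-2. Under a recessive model two affected parents are homozygous and every child would be affected, so the trait cannot be recessive.

dominant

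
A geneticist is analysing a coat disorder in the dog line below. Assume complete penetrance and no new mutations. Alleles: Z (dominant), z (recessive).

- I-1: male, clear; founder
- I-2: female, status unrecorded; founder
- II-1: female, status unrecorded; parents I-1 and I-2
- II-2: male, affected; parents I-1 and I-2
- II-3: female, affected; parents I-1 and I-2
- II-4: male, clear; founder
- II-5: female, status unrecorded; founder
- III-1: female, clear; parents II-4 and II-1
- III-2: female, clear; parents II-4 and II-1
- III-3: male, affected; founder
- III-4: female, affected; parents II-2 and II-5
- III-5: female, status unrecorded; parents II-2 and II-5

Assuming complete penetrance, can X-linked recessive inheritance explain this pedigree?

Under X-linked recessive, II-3 (affected, female) cannot arise from I-1 (clear) × I-2 (unrecorded).

No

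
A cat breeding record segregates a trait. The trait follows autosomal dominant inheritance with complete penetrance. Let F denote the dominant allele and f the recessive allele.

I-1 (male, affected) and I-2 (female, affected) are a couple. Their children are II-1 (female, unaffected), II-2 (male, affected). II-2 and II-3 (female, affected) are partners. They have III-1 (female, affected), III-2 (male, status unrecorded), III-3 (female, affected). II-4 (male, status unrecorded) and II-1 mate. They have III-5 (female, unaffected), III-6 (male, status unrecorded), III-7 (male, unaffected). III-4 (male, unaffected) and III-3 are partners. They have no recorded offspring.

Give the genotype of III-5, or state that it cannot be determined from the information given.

III-5 is unaffected, so III-5 is ff.

ff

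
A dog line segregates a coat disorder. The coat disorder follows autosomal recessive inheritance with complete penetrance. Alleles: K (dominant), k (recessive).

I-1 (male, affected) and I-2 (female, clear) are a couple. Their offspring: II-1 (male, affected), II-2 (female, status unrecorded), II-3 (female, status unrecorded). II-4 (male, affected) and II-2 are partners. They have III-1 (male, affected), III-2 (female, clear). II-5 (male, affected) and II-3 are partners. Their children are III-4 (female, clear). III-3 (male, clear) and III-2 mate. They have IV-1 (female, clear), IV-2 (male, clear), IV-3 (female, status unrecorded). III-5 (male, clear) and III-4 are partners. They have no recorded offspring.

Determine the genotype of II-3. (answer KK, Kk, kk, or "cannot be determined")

From phenotype alone, II-3 is KK or Kk or kk.
II-3 passed K to III-4 (Kk, whose k came from II-5) and received k from I-1 (kk), so II-3 is Kk.

Kk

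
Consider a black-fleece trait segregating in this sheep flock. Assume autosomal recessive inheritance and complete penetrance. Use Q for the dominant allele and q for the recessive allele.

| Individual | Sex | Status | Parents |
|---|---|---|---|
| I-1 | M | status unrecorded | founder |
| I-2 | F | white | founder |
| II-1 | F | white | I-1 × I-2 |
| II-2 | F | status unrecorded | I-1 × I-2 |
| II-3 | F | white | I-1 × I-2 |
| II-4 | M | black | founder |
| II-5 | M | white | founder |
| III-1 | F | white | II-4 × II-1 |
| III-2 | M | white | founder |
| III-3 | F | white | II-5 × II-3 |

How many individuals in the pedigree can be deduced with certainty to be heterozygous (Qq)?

Obligate heterozygotes: III-1 is white so carries Q and received q from II-4 (qq), so III-1 is Qq.
Every other individual is either homozygous by phenotype or has at least one consistent homozygous assignment, so the count is 1.

1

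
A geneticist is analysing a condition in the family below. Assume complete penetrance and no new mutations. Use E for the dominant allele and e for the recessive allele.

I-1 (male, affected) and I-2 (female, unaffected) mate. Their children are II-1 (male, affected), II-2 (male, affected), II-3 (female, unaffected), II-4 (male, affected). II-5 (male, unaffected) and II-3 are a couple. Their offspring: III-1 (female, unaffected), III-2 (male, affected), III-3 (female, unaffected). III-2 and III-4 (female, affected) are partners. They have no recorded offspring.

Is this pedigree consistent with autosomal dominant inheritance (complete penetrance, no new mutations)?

No

Under autosomal dominant, III-2 (affected, male) cannot arise from II-5 (unaffected) × II-3 (unaffected).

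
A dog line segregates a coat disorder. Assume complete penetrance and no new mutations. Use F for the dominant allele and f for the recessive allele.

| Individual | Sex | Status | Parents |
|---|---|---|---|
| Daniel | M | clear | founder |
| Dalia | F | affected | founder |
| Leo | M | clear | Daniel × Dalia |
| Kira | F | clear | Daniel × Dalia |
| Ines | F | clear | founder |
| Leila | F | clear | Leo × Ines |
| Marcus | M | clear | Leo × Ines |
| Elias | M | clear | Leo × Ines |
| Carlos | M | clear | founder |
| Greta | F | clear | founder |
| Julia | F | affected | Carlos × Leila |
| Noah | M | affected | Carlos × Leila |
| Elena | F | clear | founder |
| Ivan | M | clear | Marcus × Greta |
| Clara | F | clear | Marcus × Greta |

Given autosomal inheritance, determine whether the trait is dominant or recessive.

Carlos and Leila are both clear yet have an affected child Julia. Under dominance, an affected child requires at least one affected parent, so the trait cannot be dominant.

recessive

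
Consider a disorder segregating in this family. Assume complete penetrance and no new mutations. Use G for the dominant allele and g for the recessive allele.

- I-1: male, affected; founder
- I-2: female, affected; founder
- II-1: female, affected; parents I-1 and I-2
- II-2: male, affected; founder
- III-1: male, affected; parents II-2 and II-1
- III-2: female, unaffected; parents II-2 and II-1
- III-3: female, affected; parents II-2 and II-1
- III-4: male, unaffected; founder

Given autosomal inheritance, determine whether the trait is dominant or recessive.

dominant

II-2 and II-1 are both affected yet have an unaffected child III-2. Under a recessive model two affected parents are homozygous and every child would be affected, so the trait cannot be recessive.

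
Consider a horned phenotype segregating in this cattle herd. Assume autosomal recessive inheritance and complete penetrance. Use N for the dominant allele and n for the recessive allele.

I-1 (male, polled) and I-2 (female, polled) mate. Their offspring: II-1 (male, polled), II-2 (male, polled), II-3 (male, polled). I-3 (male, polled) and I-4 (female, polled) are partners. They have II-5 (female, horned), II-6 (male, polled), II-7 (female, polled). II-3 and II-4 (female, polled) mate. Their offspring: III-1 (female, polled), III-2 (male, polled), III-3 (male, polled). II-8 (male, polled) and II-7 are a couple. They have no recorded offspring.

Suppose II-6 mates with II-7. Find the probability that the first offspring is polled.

8/9

I-3 is polled so carries N and passed n to II-5 (nn), so I-3 is Nn.
I-4 is polled so carries N and passed n to II-5 (nn), so I-4 is Nn.
II-6 is a polled offspring of I-3 (Nn) × I-4 (Nn), whose cross gives 1/4 NN : 1/2 Nn : 1/4 nn; conditioning on being polled, II-6 is NN with probability 1/3, Nn with probability 2/3.
II-7 is a polled offspring of I-3 (Nn) × I-4 (Nn), whose cross gives 1/4 NN : 1/2 Nn : 1/4 nn; conditioning on being polled, II-7 is NN with probability 1/3, Nn with probability 2/3.
Summing over parental genotype combinations, P(offspring is polled) = 1/9·1 + 2/9·1 + 2/9·1 + 4/9·3/4 = 8/9.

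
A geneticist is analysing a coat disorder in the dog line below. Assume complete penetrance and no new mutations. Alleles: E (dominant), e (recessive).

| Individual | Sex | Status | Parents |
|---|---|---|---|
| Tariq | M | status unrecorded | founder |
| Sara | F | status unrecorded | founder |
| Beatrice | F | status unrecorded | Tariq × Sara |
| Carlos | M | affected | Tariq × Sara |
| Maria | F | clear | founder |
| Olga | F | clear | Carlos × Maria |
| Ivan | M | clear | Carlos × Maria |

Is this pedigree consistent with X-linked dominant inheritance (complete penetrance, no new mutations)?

No

Under X-linked dominant, Olga (clear, female) cannot arise from Carlos (affected) × Maria (clear).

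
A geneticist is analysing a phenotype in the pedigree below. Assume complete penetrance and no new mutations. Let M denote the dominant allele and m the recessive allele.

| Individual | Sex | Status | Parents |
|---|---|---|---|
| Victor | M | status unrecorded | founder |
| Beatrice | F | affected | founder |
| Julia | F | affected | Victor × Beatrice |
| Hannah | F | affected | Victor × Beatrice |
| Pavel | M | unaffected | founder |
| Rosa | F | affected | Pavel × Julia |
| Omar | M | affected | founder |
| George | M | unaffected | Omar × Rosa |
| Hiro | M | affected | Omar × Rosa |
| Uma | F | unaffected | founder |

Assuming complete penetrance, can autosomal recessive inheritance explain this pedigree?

Under autosomal recessive, George (unaffected, male) cannot arise from Omar (affected) × Rosa (affected).

No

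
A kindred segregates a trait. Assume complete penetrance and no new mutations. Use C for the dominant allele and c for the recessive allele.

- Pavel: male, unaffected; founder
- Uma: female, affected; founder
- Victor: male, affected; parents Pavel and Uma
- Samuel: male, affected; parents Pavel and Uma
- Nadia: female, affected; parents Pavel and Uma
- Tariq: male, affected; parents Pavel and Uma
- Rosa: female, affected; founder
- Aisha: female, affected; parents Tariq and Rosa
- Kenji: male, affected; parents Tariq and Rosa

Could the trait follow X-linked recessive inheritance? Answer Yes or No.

No

Under X-linked recessive, Nadia (affected, female) cannot arise from Pavel (unaffected) × Uma (affected).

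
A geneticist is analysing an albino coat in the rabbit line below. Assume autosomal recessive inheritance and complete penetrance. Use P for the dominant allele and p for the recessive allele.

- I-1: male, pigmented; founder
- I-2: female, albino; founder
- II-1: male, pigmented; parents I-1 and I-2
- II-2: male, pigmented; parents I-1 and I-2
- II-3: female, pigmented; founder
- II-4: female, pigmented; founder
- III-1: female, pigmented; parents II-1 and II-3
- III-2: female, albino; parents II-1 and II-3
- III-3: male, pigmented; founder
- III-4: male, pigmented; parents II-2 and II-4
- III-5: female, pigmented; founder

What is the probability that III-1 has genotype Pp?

II-1 is pigmented so carries P and received p from I-2 (pp), so II-1 is Pp.
II-3 is pigmented so carries P and passed p to III-2 (pp), so II-3 is Pp.
Their cross gives offspring ratios 1/4 PP : 1/2 Pp : 1/4 pp. Conditioning on III-1 being pigmented, P(Pp) = 1/2 / 3/4 = 2/3.

2/3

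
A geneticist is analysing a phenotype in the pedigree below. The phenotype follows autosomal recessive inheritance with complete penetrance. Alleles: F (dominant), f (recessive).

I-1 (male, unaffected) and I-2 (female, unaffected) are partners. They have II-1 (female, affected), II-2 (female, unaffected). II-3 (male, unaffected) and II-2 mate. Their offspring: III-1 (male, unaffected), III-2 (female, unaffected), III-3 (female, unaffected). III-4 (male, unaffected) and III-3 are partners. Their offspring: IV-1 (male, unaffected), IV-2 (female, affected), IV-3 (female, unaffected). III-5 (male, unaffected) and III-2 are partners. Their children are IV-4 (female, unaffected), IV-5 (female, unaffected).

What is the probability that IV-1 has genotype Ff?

2/3

III-4 is unaffected so carries F and passed f to IV-2 (ff), so III-4 is Ff.
III-3 is unaffected so carries F and passed f to IV-2 (ff), so III-3 is Ff.
Their cross gives offspring ratios 1/4 FF : 1/2 Ff : 1/4 ff. Conditioning on IV-1 being unaffected, P(Ff) = 1/2 / 3/4 = 2/3.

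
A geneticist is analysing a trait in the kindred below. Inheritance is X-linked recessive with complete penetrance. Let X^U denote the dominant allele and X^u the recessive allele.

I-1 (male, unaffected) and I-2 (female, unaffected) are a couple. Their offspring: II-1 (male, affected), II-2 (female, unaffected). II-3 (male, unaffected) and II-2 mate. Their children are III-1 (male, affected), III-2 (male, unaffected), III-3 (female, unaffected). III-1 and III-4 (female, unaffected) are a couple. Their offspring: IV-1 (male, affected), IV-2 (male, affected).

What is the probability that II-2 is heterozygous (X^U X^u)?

II-2 is unaffected so carries U and passed u to III-1 (X^u Y), so II-2 is X^U X^u, giving P(X^U X^u) = 1.

1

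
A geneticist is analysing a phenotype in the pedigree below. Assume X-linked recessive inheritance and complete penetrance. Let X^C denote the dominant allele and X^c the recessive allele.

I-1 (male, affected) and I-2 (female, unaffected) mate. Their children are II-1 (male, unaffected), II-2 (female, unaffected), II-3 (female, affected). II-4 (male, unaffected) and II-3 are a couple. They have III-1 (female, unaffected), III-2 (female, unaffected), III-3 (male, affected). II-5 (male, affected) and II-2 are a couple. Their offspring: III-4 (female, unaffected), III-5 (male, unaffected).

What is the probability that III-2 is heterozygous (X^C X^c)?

III-2 is unaffected so carries C and received c from II-3 (X^c X^c), so III-2 is X^C X^c, giving P(X^C X^c) = 1.

1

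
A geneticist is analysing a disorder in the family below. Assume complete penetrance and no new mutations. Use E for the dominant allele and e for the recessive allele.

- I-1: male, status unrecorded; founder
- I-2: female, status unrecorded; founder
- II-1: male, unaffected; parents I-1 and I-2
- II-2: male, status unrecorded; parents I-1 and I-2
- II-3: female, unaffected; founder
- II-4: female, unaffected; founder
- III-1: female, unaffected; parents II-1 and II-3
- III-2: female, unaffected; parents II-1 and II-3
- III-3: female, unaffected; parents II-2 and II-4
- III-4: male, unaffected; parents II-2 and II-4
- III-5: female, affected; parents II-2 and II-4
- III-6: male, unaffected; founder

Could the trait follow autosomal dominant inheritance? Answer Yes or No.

Yes

A consistent assignment under autosomal dominant exists: I-1 Ee, I-2 Ee, II-1 ee, II-2 Ee, II-3 ee, II-4 ee, III-1 ee, III-2 ee, III-3 ee, III-4 ee, III-5 Ee, III-6 ee.
In this assignment every recorded phenotype matches its genotype and every non-founder's genotype is obtainable from its parents' genotypes, so the pedigree is consistent.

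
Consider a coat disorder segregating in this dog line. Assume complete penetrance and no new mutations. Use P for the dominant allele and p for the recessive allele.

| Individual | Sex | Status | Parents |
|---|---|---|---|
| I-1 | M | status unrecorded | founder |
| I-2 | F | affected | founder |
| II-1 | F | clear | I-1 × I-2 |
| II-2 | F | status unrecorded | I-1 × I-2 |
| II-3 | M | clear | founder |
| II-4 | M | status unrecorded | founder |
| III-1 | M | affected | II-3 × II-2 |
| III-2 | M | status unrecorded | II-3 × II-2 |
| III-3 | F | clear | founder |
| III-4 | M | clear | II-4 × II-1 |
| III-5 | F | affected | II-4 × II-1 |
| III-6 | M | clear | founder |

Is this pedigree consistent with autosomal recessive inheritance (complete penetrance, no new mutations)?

A consistent assignment under autosomal recessive exists: I-1 PP, I-2 pp, II-1 Pp, II-2 Pp, II-3 Pp, II-4 Pp, III-1 pp, III-2 PP, III-3 PP, III-4 PP, III-5 pp, III-6 PP.
In this assignment every recorded phenotype matches its genotype and every non-founder's genotype is obtainable from its parents' genotypes, so the pedigree is consistent.

Yes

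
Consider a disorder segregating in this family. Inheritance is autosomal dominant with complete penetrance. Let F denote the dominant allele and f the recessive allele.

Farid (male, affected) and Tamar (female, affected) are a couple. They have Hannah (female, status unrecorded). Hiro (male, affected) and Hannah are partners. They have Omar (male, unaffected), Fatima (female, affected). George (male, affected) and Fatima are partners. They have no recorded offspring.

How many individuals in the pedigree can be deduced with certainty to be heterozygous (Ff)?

Obligate heterozygotes: Hiro is affected so carries F and passed f to Omar (ff), so Hiro is Ff.
Every other individual is either homozygous by phenotype or has at least one consistent homozygous assignment, so the count is 1.

1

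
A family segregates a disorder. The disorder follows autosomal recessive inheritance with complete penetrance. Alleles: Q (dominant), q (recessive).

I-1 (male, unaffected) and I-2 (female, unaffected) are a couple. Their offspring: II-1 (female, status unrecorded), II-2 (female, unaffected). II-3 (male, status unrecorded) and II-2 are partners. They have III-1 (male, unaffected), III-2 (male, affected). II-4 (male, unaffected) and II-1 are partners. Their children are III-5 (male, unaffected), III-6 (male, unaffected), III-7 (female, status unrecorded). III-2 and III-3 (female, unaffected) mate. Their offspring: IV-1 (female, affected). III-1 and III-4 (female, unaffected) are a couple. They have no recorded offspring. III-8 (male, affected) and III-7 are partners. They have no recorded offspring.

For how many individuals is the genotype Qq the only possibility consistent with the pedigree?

2

Obligate heterozygotes: II-2 is unaffected so carries Q and passed q to III-2 (qq), so II-2 is Qq; III-3 is unaffected so carries Q and passed q to IV-1 (qq), so III-3 is Qq.
Every other individual is either homozygous by phenotype or has at least one consistent homozygous assignment, so the count is 2.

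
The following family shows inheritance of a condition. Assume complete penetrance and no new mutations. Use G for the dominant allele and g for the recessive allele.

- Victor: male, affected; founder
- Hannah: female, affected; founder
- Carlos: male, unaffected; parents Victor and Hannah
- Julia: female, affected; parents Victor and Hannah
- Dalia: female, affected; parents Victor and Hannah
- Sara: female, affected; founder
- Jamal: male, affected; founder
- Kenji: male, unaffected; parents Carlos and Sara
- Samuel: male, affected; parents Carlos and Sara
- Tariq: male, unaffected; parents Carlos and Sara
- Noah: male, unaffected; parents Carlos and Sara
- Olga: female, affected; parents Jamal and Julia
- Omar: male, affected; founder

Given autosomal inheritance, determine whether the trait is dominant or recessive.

dominant

Victor and Hannah are both affected yet have an unaffected child Carlos. Under a recessive model two affected parents are homozygous and every child would be affected, so the trait cannot be recessive.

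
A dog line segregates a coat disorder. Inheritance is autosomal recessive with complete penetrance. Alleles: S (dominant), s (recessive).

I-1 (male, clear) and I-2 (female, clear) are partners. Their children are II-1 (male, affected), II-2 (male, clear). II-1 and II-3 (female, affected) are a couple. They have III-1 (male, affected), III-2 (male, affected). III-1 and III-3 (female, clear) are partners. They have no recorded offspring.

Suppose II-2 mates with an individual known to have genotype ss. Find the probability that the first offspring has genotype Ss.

I-1 is clear so carries S and passed s to II-1 (ss), so I-1 is Ss.
I-2 is clear so carries S and passed s to II-1 (ss), so I-2 is Ss.
II-2 is a clear offspring of I-1 (Ss) × I-2 (Ss), whose cross gives 1/4 SS : 1/2 Ss : 1/4 ss; conditioning on being clear, II-2 is SS with probability 1/3, Ss with probability 2/3.
Summing over parental genotype combinations, P(offspring has genotype Ss) = 1/3·1 + 2/3·1/2 = 2/3.

2/3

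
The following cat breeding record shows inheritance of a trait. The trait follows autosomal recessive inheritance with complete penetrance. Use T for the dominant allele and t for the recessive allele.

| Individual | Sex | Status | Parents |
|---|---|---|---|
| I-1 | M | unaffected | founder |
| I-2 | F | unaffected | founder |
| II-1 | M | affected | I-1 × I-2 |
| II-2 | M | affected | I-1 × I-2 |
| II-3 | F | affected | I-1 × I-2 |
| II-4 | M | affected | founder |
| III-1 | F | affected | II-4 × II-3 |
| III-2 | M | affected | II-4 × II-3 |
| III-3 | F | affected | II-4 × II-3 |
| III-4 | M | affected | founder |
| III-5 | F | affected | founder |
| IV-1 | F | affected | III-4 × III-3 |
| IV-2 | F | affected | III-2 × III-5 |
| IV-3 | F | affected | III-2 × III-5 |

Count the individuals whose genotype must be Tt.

Obligate heterozygotes: I-1 is unaffected so carries T and passed t to II-1 (tt), so I-1 is Tt; I-2 is unaffected so carries T and passed t to II-1 (tt), so I-2 is Tt.
Every other individual is either homozygous by phenotype or has at least one consistent homozygous assignment, so the count is 2.

2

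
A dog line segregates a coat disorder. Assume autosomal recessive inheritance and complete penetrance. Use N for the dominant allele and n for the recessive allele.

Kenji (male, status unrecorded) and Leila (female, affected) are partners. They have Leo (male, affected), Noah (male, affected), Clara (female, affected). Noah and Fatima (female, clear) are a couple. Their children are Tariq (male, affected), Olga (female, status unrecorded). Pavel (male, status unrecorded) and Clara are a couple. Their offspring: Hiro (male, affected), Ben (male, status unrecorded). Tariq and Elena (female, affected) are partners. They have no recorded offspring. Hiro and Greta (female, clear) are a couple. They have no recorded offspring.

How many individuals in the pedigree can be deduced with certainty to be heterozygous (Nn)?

Obligate heterozygotes: Fatima is clear so carries N and passed n to Tariq (nn), so Fatima is Nn.
Every other individual is either homozygous by phenotype or has at least one consistent homozygous assignment, so the count is 1.

1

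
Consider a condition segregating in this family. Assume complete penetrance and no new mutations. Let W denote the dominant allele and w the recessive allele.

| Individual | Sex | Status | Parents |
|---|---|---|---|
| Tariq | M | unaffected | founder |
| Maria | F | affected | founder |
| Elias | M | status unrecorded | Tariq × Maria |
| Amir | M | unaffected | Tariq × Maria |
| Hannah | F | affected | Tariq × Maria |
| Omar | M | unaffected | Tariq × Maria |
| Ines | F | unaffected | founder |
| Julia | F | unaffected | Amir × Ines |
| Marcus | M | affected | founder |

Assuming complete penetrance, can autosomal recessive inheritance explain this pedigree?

A consistent assignment under autosomal recessive exists: Tariq Ww, Maria ww, Elias Ww, Amir Ww, Hannah ww, Omar Ww, Ines WW, Julia WW, Marcus ww.
In this assignment every recorded phenotype matches its genotype and every non-founder's genotype is obtainable from its parents' genotypes, so the pedigree is consistent.

Yes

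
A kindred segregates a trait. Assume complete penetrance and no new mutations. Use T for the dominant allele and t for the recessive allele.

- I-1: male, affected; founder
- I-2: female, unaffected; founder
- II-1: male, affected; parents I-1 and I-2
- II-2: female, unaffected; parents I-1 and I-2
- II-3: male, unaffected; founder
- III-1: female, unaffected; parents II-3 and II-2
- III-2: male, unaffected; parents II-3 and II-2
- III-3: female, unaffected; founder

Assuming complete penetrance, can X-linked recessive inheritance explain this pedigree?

Yes

A consistent assignment under X-linked recessive exists: I-1 X^t Y, I-2 X^T X^t, II-1 X^t Y, II-2 X^T X^t, II-3 X^T Y, III-1 X^T X^T, III-2 X^T Y, III-3 X^T X^T.
In this assignment every recorded phenotype matches its genotype and every non-founder's genotype is obtainable from its parents' genotypes, so the pedigree is consistent.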